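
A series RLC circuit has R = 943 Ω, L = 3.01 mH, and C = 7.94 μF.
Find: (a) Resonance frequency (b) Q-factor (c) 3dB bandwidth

Step 1 — Resonance: ω₀ = 1/√(LC) = 1/√(0.00301·7.94e-06) = 6469 rad/s.
Step 2 — f₀ = ω₀/(2π) = 1030 Hz.
Step 3 — Series Q: Q = ω₀L/R = 6469·0.00301/943 = 0.02065.
Step 4 — Bandwidth: Δω = ω₀/Q = 3.133e+05 rad/s; BW = Δω/(2π) = 4.986e+04 Hz.

(a) f₀ = 1030 Hz  (b) Q = 0.02065  (c) BW = 4.986e+04 Hz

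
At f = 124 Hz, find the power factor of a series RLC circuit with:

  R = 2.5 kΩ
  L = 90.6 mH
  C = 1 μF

Step 1 — Angular frequency: ω = 2π·f = 2π·124 = 779.1 rad/s.
Step 2 — Component impedances:
  R: Z = R = 2500 Ω
  L: Z = jωL = j·779.1·0.0906 = 0 + j70.59 Ω
  C: Z = 1/(jωC) = -j/(ω·C) = 0 - j1284 Ω
Step 3 — Series combination: Z_total = R + L + C = 2500 - j1213 Ω = 2779∠-25.9° Ω.
Step 4 — Power factor: PF = cos(φ) = Re(Z)/|Z| = 2500/2778.7 = 0.8997.
Step 5 — Type: Im(Z) = -1213 ⇒ leading (phase φ = -25.9°).

PF = 0.8997 (leading, φ = -25.9°)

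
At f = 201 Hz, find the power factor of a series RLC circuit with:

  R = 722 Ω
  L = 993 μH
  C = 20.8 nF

Step 1 — Angular frequency: ω = 2π·f = 2π·201 = 1263 rad/s.
Step 2 — Component impedances:
  R: Z = R = 722 Ω
  L: Z = jωL = j·1263·0.000993 = 0 + j1.254 Ω
  C: Z = 1/(jωC) = -j/(ω·C) = 0 - j3.807e+04 Ω
Step 3 — Series combination: Z_total = R + L + C = 722 - j3.807e+04 Ω = 3.807e+04∠-88.9° Ω.
Step 4 — Power factor: PF = cos(φ) = Re(Z)/|Z| = 722/38074 = 0.01896.
Step 5 — Type: Im(Z) = -3.807e+04 ⇒ leading (phase φ = -88.9°).

PF = 0.01896 (leading, φ = -88.9°)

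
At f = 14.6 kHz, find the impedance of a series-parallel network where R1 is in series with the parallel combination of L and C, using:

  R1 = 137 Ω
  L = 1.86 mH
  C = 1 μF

Step 1 — Angular frequency: ω = 2π·f = 2π·1.46e+04 = 9.173e+04 rad/s.
Step 2 — Component impedances:
  R1: Z = R = 137 Ω
  L: Z = jωL = j·9.173e+04·0.00186 = 0 + j170.6 Ω
  C: Z = 1/(jωC) = -j/(ω·C) = 0 - j10.9 Ω
Step 3 — Parallel branch: L || C = 1/(1/L + 1/C) = 0 - j11.65 Ω.
Step 4 — Series with R1: Z_total = R1 + (L || C) = 137 - j11.65 Ω = 137.5∠-4.9° Ω.

Z = 137 - j11.65 Ω = 137.5∠-4.9° Ω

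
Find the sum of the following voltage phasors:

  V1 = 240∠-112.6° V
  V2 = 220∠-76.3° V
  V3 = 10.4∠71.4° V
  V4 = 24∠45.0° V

Step 1 — Convert each phasor to rectangular form:
  V1 = 240·(cos(-112.6°) + j·sin(-112.6°)) = -92.23 - j221.6 V
  V2 = 220·(cos(-76.3°) + j·sin(-76.3°)) = 52.1 - j213.7 V
  V3 = 10.4·(cos(71.4°) + j·sin(71.4°)) = 3.317 + j9.857 V
  V4 = 24·(cos(45.0°) + j·sin(45.0°)) = 16.97 + j16.97 V
Step 2 — Sum components: V_total = -19.84 - j408.5 V.
Step 3 — Convert to polar: |V_total| = 409 V, ∠V_total = -92.8°.

V_total = 409∠-92.8° V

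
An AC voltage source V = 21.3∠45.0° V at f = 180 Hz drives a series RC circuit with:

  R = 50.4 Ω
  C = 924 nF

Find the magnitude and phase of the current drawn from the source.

Step 1 — Angular frequency: ω = 2π·f = 2π·180 = 1131 rad/s.
Step 2 — Component impedances:
  R: Z = R = 50.4 Ω
  C: Z = 1/(jωC) = -j/(ω·C) = 0 - j956.9 Ω
Step 3 — Series combination: Z_total = R + C = 50.4 - j956.9 Ω = 958.2∠-87.0° Ω.
Step 4 — Source phasor: V = 21.3∠45.0° V = 15.06 + j15.06 V.
Step 5 — Ohm's law: I = V / Z_total = (15.06 + j15.06) / (50.4 - j956.9) = -0.01487 + j0.01652 A.
Step 6 — Convert to polar: |I| = 0.02223 A, ∠I = 132.0°.

I = 0.02223∠132.0° A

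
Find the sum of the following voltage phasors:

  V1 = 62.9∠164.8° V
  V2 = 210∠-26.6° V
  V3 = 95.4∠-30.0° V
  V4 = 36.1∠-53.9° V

Step 1 — Convert each phasor to rectangular form:
  V1 = 62.9·(cos(164.8°) + j·sin(164.8°)) = -60.7 + j16.49 V
  V2 = 210·(cos(-26.6°) + j·sin(-26.6°)) = 187.8 - j94.03 V
  V3 = 95.4·(cos(-30.0°) + j·sin(-30.0°)) = 82.62 - j47.7 V
  V4 = 36.1·(cos(-53.9°) + j·sin(-53.9°)) = 21.27 - j29.17 V
Step 2 — Sum components: V_total = 231 - j154.4 V.
Step 3 — Convert to polar: |V_total| = 277.8 V, ∠V_total = -33.8°.

V_total = 277.8∠-33.8° V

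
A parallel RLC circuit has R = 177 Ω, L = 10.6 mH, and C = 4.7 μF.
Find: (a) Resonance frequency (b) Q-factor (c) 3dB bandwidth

Step 1 — Resonance: ω₀ = 1/√(LC) = 1/√(0.0106·4.7e-06) = 4480 rad/s.
Step 2 — f₀ = ω₀/(2π) = 713 Hz.
Step 3 — Parallel Q: Q = R/(ω₀L) = 177/(4480·0.0106) = 3.727.
Step 4 — Bandwidth: Δω = ω₀/Q = 1202 rad/s; BW = Δω/(2π) = 191.3 Hz.

(a) f₀ = 713 Hz  (b) Q = 3.727  (c) BW = 191.3 Hz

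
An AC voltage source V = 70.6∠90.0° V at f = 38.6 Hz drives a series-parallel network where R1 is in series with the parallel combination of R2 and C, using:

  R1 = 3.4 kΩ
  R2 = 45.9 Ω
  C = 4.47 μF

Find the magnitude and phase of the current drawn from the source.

Step 1 — Angular frequency: ω = 2π·f = 2π·38.6 = 242.5 rad/s.
Step 2 — Component impedances:
  R1: Z = R = 3400 Ω
  R2: Z = R = 45.9 Ω
  C: Z = 1/(jωC) = -j/(ω·C) = 0 - j922.4 Ω
Step 3 — Parallel branch: R2 || C = 1/(1/R2 + 1/C) = 45.79 - j2.278 Ω.
Step 4 — Series with R1: Z_total = R1 + (R2 || C) = 3446 - j2.278 Ω = 3446∠-0.0° Ω.
Step 5 — Source phasor: V = 70.6∠90.0° V = 0 + j70.6 V.
Step 6 — Ohm's law: I = V / Z_total = (0 + j70.6) / (3446 - j2.278) = -1.355e-05 + j0.02049 A.
Step 7 — Convert to polar: |I| = 0.02049 A, ∠I = 90.0°.

I = 0.02049∠90.0° A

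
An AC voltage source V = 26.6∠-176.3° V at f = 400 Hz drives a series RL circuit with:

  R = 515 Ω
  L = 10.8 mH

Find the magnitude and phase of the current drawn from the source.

Step 1 — Angular frequency: ω = 2π·f = 2π·400 = 2513 rad/s.
Step 2 — Component impedances:
  R: Z = R = 515 Ω
  L: Z = jωL = j·2513·0.0108 = 0 + j27.14 Ω
Step 3 — Series combination: Z_total = R + L = 515 + j27.14 Ω = 515.7∠3.0° Ω.
Step 4 — Source phasor: V = 26.6∠-176.3° V = -26.54 - j1.717 V.
Step 5 — Ohm's law: I = V / Z_total = (-26.54 - j1.717) / (515 + j27.14) = -0.05158 - j0.0006148 A.
Step 6 — Convert to polar: |I| = 0.05158 A, ∠I = -179.3°.

I = 0.05158∠-179.3° A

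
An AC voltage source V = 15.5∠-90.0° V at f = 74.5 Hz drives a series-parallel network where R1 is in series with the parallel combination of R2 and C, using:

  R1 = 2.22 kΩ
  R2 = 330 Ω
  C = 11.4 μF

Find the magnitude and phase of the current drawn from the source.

Step 1 — Angular frequency: ω = 2π·f = 2π·74.5 = 468.1 rad/s.
Step 2 — Component impedances:
  R1: Z = R = 2220 Ω
  R2: Z = R = 330 Ω
  C: Z = 1/(jωC) = -j/(ω·C) = 0 - j187.4 Ω
Step 3 — Parallel branch: R2 || C = 1/(1/R2 + 1/C) = 80.47 - j141.7 Ω.
Step 4 — Series with R1: Z_total = R1 + (R2 || C) = 2300 - j141.7 Ω = 2305∠-3.5° Ω.
Step 5 — Source phasor: V = 15.5∠-90.0° V = 0 - j15.5 V.
Step 6 — Ohm's law: I = V / Z_total = (0 - j15.5) / (2300 - j141.7) = 0.0004135 - j0.006712 A.
Step 7 — Convert to polar: |I| = 0.006725 A, ∠I = -86.5°.

I = 0.006725∠-86.5° A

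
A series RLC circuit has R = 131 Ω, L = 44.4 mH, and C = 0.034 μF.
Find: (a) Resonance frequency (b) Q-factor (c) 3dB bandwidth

Step 1 — Resonance condition Im(Z)=0 gives ω₀ = 1/√(LC).
Step 2 — ω₀ = 1/√(0.0444·3.4e-08) = 2.574e+04 rad/s.
Step 3 — f₀ = ω₀/(2π) = 4096 Hz.
Step 4 — Series Q: Q = ω₀L/R = 2.574e+04·0.0444/131 = 8.723.
Step 5 — 3dB bandwidth: Δω = ω₀/Q = 2950 rad/s; BW = Δω/(2π) = 469.6 Hz.

(a) f₀ = 4096 Hz  (b) Q = 8.723  (c) BW = 469.6 Hz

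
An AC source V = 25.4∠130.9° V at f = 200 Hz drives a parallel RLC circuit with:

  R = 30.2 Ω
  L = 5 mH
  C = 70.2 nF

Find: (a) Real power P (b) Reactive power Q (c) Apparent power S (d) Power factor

Step 1 — Angular frequency: ω = 2π·f = 2π·200 = 1257 rad/s.
Step 2 — Component impedances:
  R: Z = R = 30.2 Ω
  L: Z = jωL = j·1257·0.005 = 0 + j6.283 Ω
  C: Z = 1/(jωC) = -j/(ω·C) = 0 - j1.134e+04 Ω
Step 3 — Parallel combination: 1/Z_total = 1/R + 1/L + 1/C; Z_total = 1.254 + j6.026 Ω = 6.155∠78.2° Ω.
Step 4 — Source phasor: V = 25.4∠130.9° V = -16.63 + j19.2 V.
Step 5 — Current: I = V / Z = 2.503 + j3.281 A = 4.127∠52.7° A.
Step 6 — Complex power: S = V·I* = 21.36 + j102.6 VA.
Step 7 — Real power: P = Re(S) = 21.36 W.
Step 8 — Reactive power: Q = Im(S) = 102.6 VAR.
Step 9 — Apparent power: |S| = 104.8 VA.
Step 10 — Power factor: PF = P/|S| = 0.2038 (lagging).

(a) P = 21.36 W  (b) Q = 102.6 VAR  (c) S = 104.8 VA  (d) PF = 0.2038 (lagging)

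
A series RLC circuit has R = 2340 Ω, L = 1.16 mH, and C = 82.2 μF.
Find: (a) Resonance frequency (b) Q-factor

Step 1 — Resonance condition Im(Z)=0 gives ω₀ = 1/√(LC).
Step 2 — ω₀ = 1/√(0.00116·8.22e-05) = 3238 rad/s.
Step 3 — f₀ = ω₀/(2π) = 515.4 Hz.
Step 4 — Series Q: Q = ω₀L/R = 3238·0.00116/2340 = 0.001605.

(a) f₀ = 515.4 Hz  (b) Q = 0.001605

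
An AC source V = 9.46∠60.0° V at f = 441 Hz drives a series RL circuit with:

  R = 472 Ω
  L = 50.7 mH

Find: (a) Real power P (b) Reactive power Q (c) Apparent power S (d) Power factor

Step 1 — Angular frequency: ω = 2π·f = 2π·441 = 2771 rad/s.
Step 2 — Component impedances:
  R: Z = R = 472 Ω
  L: Z = jωL = j·2771·0.0507 = 0 + j140.5 Ω
Step 3 — Series combination: Z_total = R + L = 472 + j140.5 Ω = 492.5∠16.6° Ω.
Step 4 — Source phasor: V = 9.46∠60.0° V = 4.73 + j8.193 V.
Step 5 — Current: I = V / Z = 0.01395 + j0.0132 A = 0.01921∠43.4° A.
Step 6 — Complex power: S = V·I* = 0.1742 + j0.05184 VA.
Step 7 — Real power: P = Re(S) = 0.1742 W.
Step 8 — Reactive power: Q = Im(S) = 0.05184 VAR.
Step 9 — Apparent power: |S| = 0.1817 VA.
Step 10 — Power factor: PF = P/|S| = 0.9584 (lagging).

(a) P = 0.1742 W  (b) Q = 0.05184 VAR  (c) S = 0.1817 VA  (d) PF = 0.9584 (lagging)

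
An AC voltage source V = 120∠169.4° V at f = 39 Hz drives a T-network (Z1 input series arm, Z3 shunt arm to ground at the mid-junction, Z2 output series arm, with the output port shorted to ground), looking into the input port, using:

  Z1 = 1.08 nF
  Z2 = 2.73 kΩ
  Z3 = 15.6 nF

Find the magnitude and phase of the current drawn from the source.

Step 1 — Angular frequency: ω = 2π·f = 2π·39 = 245 rad/s.
Step 2 — Component impedances:
  Z1: Z = 1/(jωC) = -j/(ω·C) = 0 - j3.779e+06 Ω
  Z2: Z = R = 2730 Ω
  Z3: Z = 1/(jωC) = -j/(ω·C) = 0 - j2.616e+05 Ω
Step 3 — With the output port shorted to ground, the output series arm Z2 runs from the junction to ground; the shunt arm Z3 also runs from the junction to ground. They appear in parallel: Z3 || Z2 = 2730 - j28.49 Ω.
Step 4 — Series with input arm Z1: Z_in = Z1 + (Z3 || Z2) = 2730 - j3.779e+06 Ω = 3.779e+06∠-90.0° Ω.
Step 5 — Source phasor: V = 120∠169.4° V = -118 + j22.07 V.
Step 6 — Ohm's law: I = V / Z_total = (-118 + j22.07) / (2730 - j3.779e+06) = -5.864e-06 - j3.121e-05 A.
Step 7 — Convert to polar: |I| = 3.176e-05 A, ∠I = -100.6°.

I = 3.176e-05∠-100.6° A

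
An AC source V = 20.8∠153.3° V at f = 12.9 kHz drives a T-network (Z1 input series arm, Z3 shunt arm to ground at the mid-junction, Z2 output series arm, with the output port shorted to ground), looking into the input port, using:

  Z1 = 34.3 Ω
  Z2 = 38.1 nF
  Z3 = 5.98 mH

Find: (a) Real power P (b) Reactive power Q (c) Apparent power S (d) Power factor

Step 1 — Angular frequency: ω = 2π·f = 2π·1.29e+04 = 8.105e+04 rad/s.
Step 2 — Component impedances:
  Z1: Z = R = 34.3 Ω
  Z2: Z = 1/(jωC) = -j/(ω·C) = 0 - j323.8 Ω
  Z3: Z = jωL = j·8.105e+04·0.00598 = 0 + j484.7 Ω
Step 3 — With the output port shorted to ground, the output series arm Z2 runs from the junction to ground; the shunt arm Z3 also runs from the junction to ground. They appear in parallel: Z3 || Z2 = 0 - j975.6 Ω.
Step 4 — Series with input arm Z1: Z_in = Z1 + (Z3 || Z2) = 34.3 - j975.6 Ω = 976.2∠-88.0° Ω.
Step 5 — Source phasor: V = 20.8∠153.3° V = -18.58 + j9.346 V.
Step 6 — Current: I = V / Z = -0.01024 - j0.01869 A = 0.02131∠-118.7° A.
Step 7 — Complex power: S = V·I* = 0.01557 - j0.4429 VA.
Step 8 — Real power: P = Re(S) = 0.01557 W.
Step 9 — Reactive power: Q = Im(S) = -0.4429 VAR.
Step 10 — Apparent power: |S| = 0.4432 VA.
Step 11 — Power factor: PF = P/|S| = 0.03514 (leading).

(a) P = 0.01557 W  (b) Q = -0.4429 VAR  (c) S = 0.4432 VA  (d) PF = 0.03514 (leading)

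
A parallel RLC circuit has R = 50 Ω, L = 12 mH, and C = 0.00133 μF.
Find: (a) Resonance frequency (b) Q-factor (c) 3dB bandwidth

Step 1 — Resonance: ω₀ = 1/√(LC) = 1/√(0.012·1.33e-09) = 2.503e+05 rad/s.
Step 2 — f₀ = ω₀/(2π) = 3.984e+04 Hz.
Step 3 — Parallel Q: Q = R/(ω₀L) = 50/(2.503e+05·0.012) = 0.01665.
Step 4 — Bandwidth: Δω = ω₀/Q = 1.504e+07 rad/s; BW = Δω/(2π) = 2.393e+06 Hz.

(a) f₀ = 3.984e+04 Hz  (b) Q = 0.01665  (c) BW = 2.393e+06 Hz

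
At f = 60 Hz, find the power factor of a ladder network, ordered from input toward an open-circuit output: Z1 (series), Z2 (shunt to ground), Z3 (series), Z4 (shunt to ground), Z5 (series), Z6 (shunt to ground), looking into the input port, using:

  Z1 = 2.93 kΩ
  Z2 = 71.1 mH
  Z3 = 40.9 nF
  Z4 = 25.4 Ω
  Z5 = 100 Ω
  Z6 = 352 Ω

Step 1 — Angular frequency: ω = 2π·f = 2π·60 = 377 rad/s.
Step 2 — Component impedances:
  Z1: Z = R = 2930 Ω
  Z2: Z = jωL = j·377·0.0711 = 0 + j26.8 Ω
  Z3: Z = 1/(jωC) = -j/(ω·C) = 0 - j6.486e+04 Ω
  Z4: Z = R = 25.4 Ω
  Z5: Z = R = 100 Ω
  Z6: Z = R = 352 Ω
Step 3 — Ladder network (open output): work backward from the far end, alternating series and parallel combinations. Z_in = 2930 + j26.82 Ω = 2930∠0.5° Ω.
Step 4 — Power factor: PF = cos(φ) = Re(Z)/|Z| = 2930/2930 = 1.
Step 5 — Type: Im(Z) = 26.82 ⇒ lagging (phase φ = 0.5°).

PF = 1 (lagging, φ = 0.5°)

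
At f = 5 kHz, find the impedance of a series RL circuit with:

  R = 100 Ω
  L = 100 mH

Step 1 — Angular frequency: ω = 2π·f = 2π·5000 = 3.142e+04 rad/s.
Step 2 — Component impedances:
  R: Z = R = 100 Ω
  L: Z = jωL = j·3.142e+04·0.1 = 0 + j3142 Ω
Step 3 — Series combination: Z_total = R + L = 100 + j3142 Ω = 3143∠88.2° Ω.

Z = 100 + j3142 Ω = 3143∠88.2° Ω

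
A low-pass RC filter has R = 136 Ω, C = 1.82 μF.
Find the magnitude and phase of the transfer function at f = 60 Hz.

Step 1 — Angular frequency: ω = 2π·60 = 377 rad/s.
Step 2 — Transfer function: H(jω) = 1/(1 + jωRC).
Step 3 — Denominator: 1 + jωRC = 1 + j·377·136·1.82e-06 = 1 + j0.09331.
Step 4 — H = 0.9914 - j0.09251.
Step 5 — Magnitude: |H| = 0.9957 (-0.0 dB); phase: φ = -5.3°.

|H| = 0.9957 (-0.0 dB), φ = -5.3°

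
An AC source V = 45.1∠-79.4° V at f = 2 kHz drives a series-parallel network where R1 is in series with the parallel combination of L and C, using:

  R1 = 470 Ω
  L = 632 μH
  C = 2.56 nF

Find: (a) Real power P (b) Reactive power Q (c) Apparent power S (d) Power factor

Step 1 — Angular frequency: ω = 2π·f = 2π·2000 = 1.257e+04 rad/s.
Step 2 — Component impedances:
  R1: Z = R = 470 Ω
  L: Z = jωL = j·1.257e+04·0.000632 = 0 + j7.942 Ω
  C: Z = 1/(jωC) = -j/(ω·C) = 0 - j3.108e+04 Ω
Step 3 — Parallel branch: L || C = 1/(1/L + 1/C) = 0 + j7.944 Ω.
Step 4 — Series with R1: Z_total = R1 + (L || C) = 470 + j7.944 Ω = 470.1∠1.0° Ω.
Step 5 — Source phasor: V = 45.1∠-79.4° V = 8.296 - j44.33 V.
Step 6 — Current: I = V / Z = 0.01605 - j0.09459 A = 0.09594∠-80.4° A.
Step 7 — Complex power: S = V·I* = 4.326 + j0.07313 VA.
Step 8 — Real power: P = Re(S) = 4.326 W.
Step 9 — Reactive power: Q = Im(S) = 0.07313 VAR.
Step 10 — Apparent power: |S| = 4.327 VA.
Step 11 — Power factor: PF = P/|S| = 0.9999 (lagging).

(a) P = 4.326 W  (b) Q = 0.07313 VAR  (c) S = 4.327 VA  (d) PF = 0.9999 (lagging)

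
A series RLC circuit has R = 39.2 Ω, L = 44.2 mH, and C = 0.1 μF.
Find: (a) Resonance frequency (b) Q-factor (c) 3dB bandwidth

Step 1 — Resonance condition Im(Z)=0 gives ω₀ = 1/√(LC).
Step 2 — ω₀ = 1/√(0.0442·1e-07) = 1.504e+04 rad/s.
Step 3 — f₀ = ω₀/(2π) = 2394 Hz.
Step 4 — Series Q: Q = ω₀L/R = 1.504e+04·0.0442/39.2 = 16.96.
Step 5 — 3dB bandwidth: Δω = ω₀/Q = 886.9 rad/s; BW = Δω/(2π) = 141.2 Hz.

(a) f₀ = 2394 Hz  (b) Q = 16.96  (c) BW = 141.2 Hz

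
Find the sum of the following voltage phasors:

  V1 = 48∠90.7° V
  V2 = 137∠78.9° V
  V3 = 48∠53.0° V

Step 1 — Convert each phasor to rectangular form:
  V1 = 48·(cos(90.7°) + j·sin(90.7°)) = -0.5864 + j48 V
  V2 = 137·(cos(78.9°) + j·sin(78.9°)) = 26.38 + j134.4 V
  V3 = 48·(cos(53.0°) + j·sin(53.0°)) = 28.89 + j38.33 V
Step 2 — Sum components: V_total = 54.68 + j220.8 V.
Step 3 — Convert to polar: |V_total| = 227.4 V, ∠V_total = 76.1°.

V_total = 227.4∠76.1° V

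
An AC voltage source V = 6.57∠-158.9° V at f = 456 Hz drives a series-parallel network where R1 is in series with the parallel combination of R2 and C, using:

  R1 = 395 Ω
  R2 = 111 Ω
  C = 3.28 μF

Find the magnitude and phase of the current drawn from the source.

Step 1 — Angular frequency: ω = 2π·f = 2π·456 = 2865 rad/s.
Step 2 — Component impedances:
  R1: Z = R = 395 Ω
  R2: Z = R = 111 Ω
  C: Z = 1/(jωC) = -j/(ω·C) = 0 - j106.4 Ω
Step 3 — Parallel branch: R2 || C = 1/(1/R2 + 1/C) = 53.16 - j55.45 Ω.
Step 4 — Series with R1: Z_total = R1 + (R2 || C) = 448.2 - j55.45 Ω = 451.6∠-7.1° Ω.
Step 5 — Source phasor: V = 6.57∠-158.9° V = -6.13 - j2.365 V.
Step 6 — Ohm's law: I = V / Z_total = (-6.13 - j2.365) / (448.2 - j55.45) = -0.01283 - j0.006865 A.
Step 7 — Convert to polar: |I| = 0.01455 A, ∠I = -151.8°.

I = 0.01455∠-151.8° A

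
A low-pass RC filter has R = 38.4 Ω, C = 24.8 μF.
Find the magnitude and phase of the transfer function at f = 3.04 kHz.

Step 1 — Angular frequency: ω = 2π·3040 = 1.91e+04 rad/s.
Step 2 — Transfer function: H(jω) = 1/(1 + jωRC).
Step 3 — Denominator: 1 + jωRC = 1 + j·1.91e+04·38.4·2.48e-05 = 1 + j18.19.
Step 4 — H = 0.003013 - j0.05481.
Step 5 — Magnitude: |H| = 0.05489 (-25.2 dB); phase: φ = -86.9°.

|H| = 0.05489 (-25.2 dB), φ = -86.9°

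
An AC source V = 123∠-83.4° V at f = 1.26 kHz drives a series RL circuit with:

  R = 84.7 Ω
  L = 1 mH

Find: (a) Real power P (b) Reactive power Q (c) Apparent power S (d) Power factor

Step 1 — Angular frequency: ω = 2π·f = 2π·1260 = 7917 rad/s.
Step 2 — Component impedances:
  R: Z = R = 84.7 Ω
  L: Z = jωL = j·7917·0.001 = 0 + j7.917 Ω
Step 3 — Series combination: Z_total = R + L = 84.7 + j7.917 Ω = 85.07∠5.3° Ω.
Step 4 — Source phasor: V = 123∠-83.4° V = 14.14 - j122.2 V.
Step 5 — Current: I = V / Z = 0.0318 - j1.446 A = 1.446∠-88.7° A.
Step 6 — Complex power: S = V·I* = 177.1 + j16.55 VA.
Step 7 — Real power: P = Re(S) = 177.1 W.
Step 8 — Reactive power: Q = Im(S) = 16.55 VAR.
Step 9 — Apparent power: |S| = 177.8 VA.
Step 10 — Power factor: PF = P/|S| = 0.9957 (lagging).

(a) P = 177.1 W  (b) Q = 16.55 VAR  (c) S = 177.8 VA  (d) PF = 0.9957 (lagging)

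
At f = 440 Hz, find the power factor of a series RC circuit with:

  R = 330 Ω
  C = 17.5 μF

Step 1 — Angular frequency: ω = 2π·f = 2π·440 = 2765 rad/s.
Step 2 — Component impedances:
  R: Z = R = 330 Ω
  C: Z = 1/(jωC) = -j/(ω·C) = 0 - j20.67 Ω
Step 3 — Series combination: Z_total = R + C = 330 - j20.67 Ω = 330.6∠-3.6° Ω.
Step 4 — Power factor: PF = cos(φ) = Re(Z)/|Z| = 330/330.65 = 0.998.
Step 5 — Type: Im(Z) = -20.67 ⇒ leading (phase φ = -3.6°).

PF = 0.998 (leading, φ = -3.6°)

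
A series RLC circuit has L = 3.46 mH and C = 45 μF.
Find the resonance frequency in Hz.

Step 1 — Resonance condition Im(Z)=0 gives ω₀ = 1/√(LC).
Step 2 — ω₀ = 1/√(0.00346·4.5e-05) = 2534 rad/s.
Step 3 — f₀ = ω₀/(2π) = 403.3 Hz.

f₀ = 403.3 Hz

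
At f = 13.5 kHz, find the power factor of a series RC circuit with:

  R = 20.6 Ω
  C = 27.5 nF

Step 1 — Angular frequency: ω = 2π·f = 2π·1.35e+04 = 8.482e+04 rad/s.
Step 2 — Component impedances:
  R: Z = R = 20.6 Ω
  C: Z = 1/(jωC) = -j/(ω·C) = 0 - j428.7 Ω
Step 3 — Series combination: Z_total = R + C = 20.6 - j428.7 Ω = 429.2∠-87.2° Ω.
Step 4 — Power factor: PF = cos(φ) = Re(Z)/|Z| = 20.6/429.2 = 0.048.
Step 5 — Type: Im(Z) = -428.7 ⇒ leading (phase φ = -87.2°).

PF = 0.048 (leading, φ = -87.2°)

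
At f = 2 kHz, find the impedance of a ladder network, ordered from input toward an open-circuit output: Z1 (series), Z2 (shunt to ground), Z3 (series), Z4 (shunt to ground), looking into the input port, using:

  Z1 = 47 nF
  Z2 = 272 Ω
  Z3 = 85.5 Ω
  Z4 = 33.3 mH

Step 1 — Angular frequency: ω = 2π·f = 2π·2000 = 1.257e+04 rad/s.
Step 2 — Component impedances:
  Z1: Z = 1/(jωC) = -j/(ω·C) = 0 - j1693 Ω
  Z2: Z = R = 272 Ω
  Z3: Z = R = 85.5 Ω
  Z4: Z = jωL = j·1.257e+04·0.0333 = 0 + j418.5 Ω
Step 3 — Ladder network (open output): work backward from the far end, alternating series and parallel combinations. Z_in = 184.7 - j1591 Ω = 1602∠-83.4° Ω.

Z = 184.7 - j1591 Ω = 1602∠-83.4° Ω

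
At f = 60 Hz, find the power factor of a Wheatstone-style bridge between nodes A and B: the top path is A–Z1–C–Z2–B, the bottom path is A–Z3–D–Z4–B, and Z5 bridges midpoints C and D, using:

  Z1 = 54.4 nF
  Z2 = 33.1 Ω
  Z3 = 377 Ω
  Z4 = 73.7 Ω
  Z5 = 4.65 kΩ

Step 1 — Angular frequency: ω = 2π·f = 2π·60 = 377 rad/s.
Step 2 — Component impedances:
  Z1: Z = 1/(jωC) = -j/(ω·C) = 0 - j4.876e+04 Ω
  Z2: Z = R = 33.1 Ω
  Z3: Z = R = 377 Ω
  Z4: Z = R = 73.7 Ω
  Z5: Z = R = 4650 Ω
Step 3 — Bridge requires nodal analysis (the Z5 bridge couples midpoints C and D, so the two paths cannot be reduced to a simple series/parallel combination). Setting node B to ground and injecting 1 A at node A, the 3-node admittance system at A, C, D solves to V_A = Z_AB = 449.5 - j4.135 Ω = 449.5∠-0.5° Ω.
Step 4 — Power factor: PF = cos(φ) = Re(Z)/|Z| = 449.5/449.5 = 1.
Step 5 — Type: Im(Z) = -4.135 ⇒ leading (phase φ = -0.5°).

PF = 1 (leading, φ = -0.5°)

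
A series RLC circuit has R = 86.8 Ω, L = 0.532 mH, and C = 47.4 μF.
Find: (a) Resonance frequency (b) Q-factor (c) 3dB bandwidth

Step 1 — Resonance: ω₀ = 1/√(LC) = 1/√(0.000532·4.74e-05) = 6297 rad/s.
Step 2 — f₀ = ω₀/(2π) = 1002 Hz.
Step 3 — Series Q: Q = ω₀L/R = 6297·0.000532/86.8 = 0.0386.
Step 4 — Bandwidth: Δω = ω₀/Q = 1.632e+05 rad/s; BW = Δω/(2π) = 2.597e+04 Hz.

(a) f₀ = 1002 Hz  (b) Q = 0.0386  (c) BW = 2.597e+04 Hz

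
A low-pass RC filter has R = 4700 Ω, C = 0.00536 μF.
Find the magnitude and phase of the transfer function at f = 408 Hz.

Step 1 — Angular frequency: ω = 2π·408 = 2564 rad/s.
Step 2 — Transfer function: H(jω) = 1/(1 + jωRC).
Step 3 — Denominator: 1 + jωRC = 1 + j·2564·4700·5.36e-09 = 1 + j0.06458.
Step 4 — H = 0.9958 - j0.06431.
Step 5 — Magnitude: |H| = 0.9979 (-0.0 dB); phase: φ = -3.7°.

|H| = 0.9979 (-0.0 dB), φ = -3.7°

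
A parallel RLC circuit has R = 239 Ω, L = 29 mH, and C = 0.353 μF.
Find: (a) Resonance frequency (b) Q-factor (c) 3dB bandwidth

Step 1 — Resonance: ω₀ = 1/√(LC) = 1/√(0.029·3.53e-07) = 9884 rad/s.
Step 2 — f₀ = ω₀/(2π) = 1573 Hz.
Step 3 — Parallel Q: Q = R/(ω₀L) = 239/(9884·0.029) = 0.8338.
Step 4 — Bandwidth: Δω = ω₀/Q = 1.185e+04 rad/s; BW = Δω/(2π) = 1886 Hz.

(a) f₀ = 1573 Hz  (b) Q = 0.8338  (c) BW = 1886 Hz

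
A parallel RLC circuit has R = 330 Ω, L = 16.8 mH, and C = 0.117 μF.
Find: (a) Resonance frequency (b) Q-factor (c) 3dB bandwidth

Step 1 — Resonance: ω₀ = 1/√(LC) = 1/√(0.0168·1.17e-07) = 2.256e+04 rad/s.
Step 2 — f₀ = ω₀/(2π) = 3590 Hz.
Step 3 — Parallel Q: Q = R/(ω₀L) = 330/(2.256e+04·0.0168) = 0.8709.
Step 4 — Bandwidth: Δω = ω₀/Q = 2.59e+04 rad/s; BW = Δω/(2π) = 4122 Hz.

(a) f₀ = 3590 Hz  (b) Q = 0.8709  (c) BW = 4122 Hz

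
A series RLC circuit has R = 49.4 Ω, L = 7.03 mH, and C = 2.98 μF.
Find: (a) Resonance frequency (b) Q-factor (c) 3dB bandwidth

Step 1 — Resonance condition Im(Z)=0 gives ω₀ = 1/√(LC).
Step 2 — ω₀ = 1/√(0.00703·2.98e-06) = 6909 rad/s.
Step 3 — f₀ = ω₀/(2π) = 1100 Hz.
Step 4 — Series Q: Q = ω₀L/R = 6909·0.00703/49.4 = 0.9832.
Step 5 — 3dB bandwidth: Δω = ω₀/Q = 7027 rad/s; BW = Δω/(2π) = 1118 Hz.

(a) f₀ = 1100 Hz  (b) Q = 0.9832  (c) BW = 1118 Hz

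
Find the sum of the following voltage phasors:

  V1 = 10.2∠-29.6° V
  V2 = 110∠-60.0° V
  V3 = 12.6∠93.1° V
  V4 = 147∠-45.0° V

Step 1 — Convert each phasor to rectangular form:
  V1 = 10.2·(cos(-29.6°) + j·sin(-29.6°)) = 8.869 - j5.038 V
  V2 = 110·(cos(-60.0°) + j·sin(-60.0°)) = 55 - j95.26 V
  V3 = 12.6·(cos(93.1°) + j·sin(93.1°)) = -0.6814 + j12.58 V
  V4 = 147·(cos(-45.0°) + j·sin(-45.0°)) = 103.9 - j103.9 V
Step 2 — Sum components: V_total = 167.1 - j191.7 V.
Step 3 — Convert to polar: |V_total| = 254.3 V, ∠V_total = -48.9°.

V_total = 254.3∠-48.9° V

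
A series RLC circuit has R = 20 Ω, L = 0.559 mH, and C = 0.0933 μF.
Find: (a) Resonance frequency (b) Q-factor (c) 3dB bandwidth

Step 1 — Resonance condition Im(Z)=0 gives ω₀ = 1/√(LC).
Step 2 — ω₀ = 1/√(0.000559·9.33e-08) = 1.385e+05 rad/s.
Step 3 — f₀ = ω₀/(2π) = 2.204e+04 Hz.
Step 4 — Series Q: Q = ω₀L/R = 1.385e+05·0.000559/20 = 3.87.
Step 5 — 3dB bandwidth: Δω = ω₀/Q = 3.578e+04 rad/s; BW = Δω/(2π) = 5694 Hz.

(a) f₀ = 2.204e+04 Hz  (b) Q = 3.87  (c) BW = 5694 Hz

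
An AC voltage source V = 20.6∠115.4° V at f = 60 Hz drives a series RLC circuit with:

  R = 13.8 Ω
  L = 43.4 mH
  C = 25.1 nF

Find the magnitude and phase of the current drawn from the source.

Step 1 — Angular frequency: ω = 2π·f = 2π·60 = 377 rad/s.
Step 2 — Component impedances:
  R: Z = R = 13.8 Ω
  L: Z = jωL = j·377·0.0434 = 0 + j16.36 Ω
  C: Z = 1/(jωC) = -j/(ω·C) = 0 - j1.057e+05 Ω
Step 3 — Series combination: Z_total = R + L + C = 13.8 - j1.057e+05 Ω = 1.057e+05∠-90.0° Ω.
Step 4 — Source phasor: V = 20.6∠115.4° V = -8.836 + j18.61 V.
Step 5 — Ohm's law: I = V / Z_total = (-8.836 + j18.61) / (13.8 - j1.057e+05) = -0.0001761 - j8.36e-05 A.
Step 6 — Convert to polar: |I| = 0.000195 A, ∠I = -154.6°.

I = 0.000195∠-154.6° A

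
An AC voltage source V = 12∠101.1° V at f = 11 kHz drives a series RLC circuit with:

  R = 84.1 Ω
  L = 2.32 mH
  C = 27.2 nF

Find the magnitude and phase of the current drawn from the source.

Step 1 — Angular frequency: ω = 2π·f = 2π·1.1e+04 = 6.912e+04 rad/s.
Step 2 — Component impedances:
  R: Z = R = 84.1 Ω
  L: Z = jωL = j·6.912e+04·0.00232 = 0 + j160.3 Ω
  C: Z = 1/(jωC) = -j/(ω·C) = 0 - j531.9 Ω
Step 3 — Series combination: Z_total = R + L + C = 84.1 - j371.6 Ω = 381∠-77.2° Ω.
Step 4 — Source phasor: V = 12∠101.1° V = -2.31 + j11.78 V.
Step 5 — Ohm's law: I = V / Z_total = (-2.31 + j11.78) / (84.1 - j371.6) = -0.03148 + j0.0009084 A.
Step 6 — Convert to polar: |I| = 0.0315 A, ∠I = 178.3°.

I = 0.0315∠178.3° A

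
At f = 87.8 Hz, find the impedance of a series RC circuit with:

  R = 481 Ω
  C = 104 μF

Step 1 — Angular frequency: ω = 2π·f = 2π·87.8 = 551.7 rad/s.
Step 2 — Component impedances:
  R: Z = R = 481 Ω
  C: Z = 1/(jωC) = -j/(ω·C) = 0 - j17.43 Ω
Step 3 — Series combination: Z_total = R + C = 481 - j17.43 Ω = 481.3∠-2.1° Ω.

Z = 481 - j17.43 Ω = 481.3∠-2.1° Ω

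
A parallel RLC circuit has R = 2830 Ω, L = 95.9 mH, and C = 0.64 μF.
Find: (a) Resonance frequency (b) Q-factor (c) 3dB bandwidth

Step 1 — Resonance: ω₀ = 1/√(LC) = 1/√(0.0959·6.4e-07) = 4036 rad/s.
Step 2 — f₀ = ω₀/(2π) = 642.4 Hz.
Step 3 — Parallel Q: Q = R/(ω₀L) = 2830/(4036·0.0959) = 7.311.
Step 4 — Bandwidth: Δω = ω₀/Q = 552.1 rad/s; BW = Δω/(2π) = 87.87 Hz.

(a) f₀ = 642.4 Hz  (b) Q = 7.311  (c) BW = 87.87 Hz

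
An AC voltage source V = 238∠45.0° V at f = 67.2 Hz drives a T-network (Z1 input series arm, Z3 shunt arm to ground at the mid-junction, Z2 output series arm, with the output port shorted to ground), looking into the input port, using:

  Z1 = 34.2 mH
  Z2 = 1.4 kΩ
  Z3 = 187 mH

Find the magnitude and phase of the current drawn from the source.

Step 1 — Angular frequency: ω = 2π·f = 2π·67.2 = 422.2 rad/s.
Step 2 — Component impedances:
  Z1: Z = jωL = j·422.2·0.0342 = 0 + j14.44 Ω
  Z2: Z = R = 1400 Ω
  Z3: Z = jωL = j·422.2·0.187 = 0 + j78.96 Ω
Step 3 — With the output port shorted to ground, the output series arm Z2 runs from the junction to ground; the shunt arm Z3 also runs from the junction to ground. They appear in parallel: Z3 || Z2 = 4.439 + j78.71 Ω.
Step 4 — Series with input arm Z1: Z_in = Z1 + (Z3 || Z2) = 4.439 + j93.15 Ω = 93.25∠87.3° Ω.
Step 5 — Source phasor: V = 238∠45.0° V = 168.3 + j168.3 V.
Step 6 — Ohm's law: I = V / Z_total = (168.3 + j168.3) / (4.439 + j93.15) = 1.889 - j1.717 A.
Step 7 — Convert to polar: |I| = 2.552 A, ∠I = -42.3°.

I = 2.552∠-42.3° A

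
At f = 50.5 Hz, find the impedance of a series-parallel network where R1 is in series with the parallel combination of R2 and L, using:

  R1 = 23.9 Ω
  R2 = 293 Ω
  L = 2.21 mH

Step 1 — Angular frequency: ω = 2π·f = 2π·50.5 = 317.3 rad/s.
Step 2 — Component impedances:
  R1: Z = R = 23.9 Ω
  R2: Z = R = 293 Ω
  L: Z = jωL = j·317.3·0.00221 = 0 + j0.7012 Ω
Step 3 — Parallel branch: R2 || L = 1/(1/R2 + 1/L) = 0.001678 + j0.7012 Ω.
Step 4 — Series with R1: Z_total = R1 + (R2 || L) = 23.9 + j0.7012 Ω = 23.91∠1.7° Ω.

Z = 23.9 + j0.7012 Ω = 23.91∠1.7° Ω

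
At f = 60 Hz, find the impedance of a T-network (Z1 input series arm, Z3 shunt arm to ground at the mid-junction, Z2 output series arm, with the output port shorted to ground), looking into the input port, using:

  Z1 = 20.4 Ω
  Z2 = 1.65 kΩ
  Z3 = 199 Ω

Step 1 — Angular frequency: ω = 2π·f = 2π·60 = 377 rad/s.
Step 2 — Component impedances:
  Z1: Z = R = 20.4 Ω
  Z2: Z = R = 1650 Ω
  Z3: Z = R = 199 Ω
Step 3 — With the output port shorted to ground, the output series arm Z2 runs from the junction to ground; the shunt arm Z3 also runs from the junction to ground. They appear in parallel: Z3 || Z2 = 177.6 Ω.
Step 4 — Series with input arm Z1: Z_in = Z1 + (Z3 || Z2) = 198 Ω = 198∠0.0° Ω.

Z = 198 Ω = 198∠0.0° Ω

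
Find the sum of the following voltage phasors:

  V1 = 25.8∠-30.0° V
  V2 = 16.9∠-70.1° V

Step 1 — Convert each phasor to rectangular form:
  V1 = 25.8·(cos(-30.0°) + j·sin(-30.0°)) = 22.34 - j12.9 V
  V2 = 16.9·(cos(-70.1°) + j·sin(-70.1°)) = 5.752 - j15.89 V
Step 2 — Sum components: V_total = 28.1 - j28.79 V.
Step 3 — Convert to polar: |V_total| = 40.23 V, ∠V_total = -45.7°.

V_total = 40.23∠-45.7° V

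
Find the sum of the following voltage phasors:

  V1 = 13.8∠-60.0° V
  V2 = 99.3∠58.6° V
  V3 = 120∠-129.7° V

Step 1 — Convert each phasor to rectangular form:
  V1 = 13.8·(cos(-60.0°) + j·sin(-60.0°)) = 6.9 - j11.95 V
  V2 = 99.3·(cos(58.6°) + j·sin(58.6°)) = 51.74 + j84.76 V
  V3 = 120·(cos(-129.7°) + j·sin(-129.7°)) = -76.65 - j92.33 V
Step 2 — Sum components: V_total = -18.02 - j19.52 V.
Step 3 — Convert to polar: |V_total| = 26.56 V, ∠V_total = -132.7°.

V_total = 26.56∠-132.7° V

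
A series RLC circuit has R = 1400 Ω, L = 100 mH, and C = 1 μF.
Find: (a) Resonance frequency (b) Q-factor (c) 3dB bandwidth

Step 1 — Resonance: ω₀ = 1/√(LC) = 1/√(0.1·1e-06) = 3162 rad/s.
Step 2 — f₀ = ω₀/(2π) = 503.3 Hz.
Step 3 — Series Q: Q = ω₀L/R = 3162·0.1/1400 = 0.2259.
Step 4 — Bandwidth: Δω = ω₀/Q = 1.4e+04 rad/s; BW = Δω/(2π) = 2228 Hz.

(a) f₀ = 503.3 Hz  (b) Q = 0.2259  (c) BW = 2228 Hz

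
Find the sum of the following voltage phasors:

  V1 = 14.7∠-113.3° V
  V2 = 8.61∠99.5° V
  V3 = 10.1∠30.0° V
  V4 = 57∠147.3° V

Step 1 — Convert each phasor to rectangular form:
  V1 = 14.7·(cos(-113.3°) + j·sin(-113.3°)) = -5.815 - j13.5 V
  V2 = 8.61·(cos(99.5°) + j·sin(99.5°)) = -1.421 + j8.492 V
  V3 = 10.1·(cos(30.0°) + j·sin(30.0°)) = 8.747 + j5.05 V
  V4 = 57·(cos(147.3°) + j·sin(147.3°)) = -47.97 + j30.79 V
Step 2 — Sum components: V_total = -46.45 + j30.83 V.
Step 3 — Convert to polar: |V_total| = 55.76 V, ∠V_total = 146.4°.

V_total = 55.76∠146.4° V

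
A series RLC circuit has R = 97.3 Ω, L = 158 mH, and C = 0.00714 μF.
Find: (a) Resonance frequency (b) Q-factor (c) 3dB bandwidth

Step 1 — Resonance: ω₀ = 1/√(LC) = 1/√(0.158·7.14e-09) = 2.977e+04 rad/s.
Step 2 — f₀ = ω₀/(2π) = 4739 Hz.
Step 3 — Series Q: Q = ω₀L/R = 2.977e+04·0.158/97.3 = 48.35.
Step 4 — Bandwidth: Δω = ω₀/Q = 615.8 rad/s; BW = Δω/(2π) = 98.01 Hz.

(a) f₀ = 4739 Hz  (b) Q = 48.35  (c) BW = 98.01 Hz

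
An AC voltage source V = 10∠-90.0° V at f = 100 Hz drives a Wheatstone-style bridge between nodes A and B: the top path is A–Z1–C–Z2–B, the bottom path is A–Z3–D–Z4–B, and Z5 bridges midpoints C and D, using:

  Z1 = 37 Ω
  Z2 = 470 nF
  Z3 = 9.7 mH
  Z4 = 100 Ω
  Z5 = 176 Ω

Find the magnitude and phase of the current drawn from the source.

Step 1 — Angular frequency: ω = 2π·f = 2π·100 = 628.3 rad/s.
Step 2 — Component impedances:
  Z1: Z = R = 37 Ω
  Z2: Z = 1/(jωC) = -j/(ω·C) = 0 - j3386 Ω
  Z3: Z = jωL = j·628.3·0.0097 = 0 + j6.095 Ω
  Z4: Z = R = 100 Ω
  Z5: Z = R = 176 Ω
Step 3 — Bridge requires nodal analysis (the Z5 bridge couples midpoints C and D, so the two paths cannot be reduced to a simple series/parallel combination). Setting node B to ground and injecting 1 A at node A, the 3-node admittance system at A, C, D solves to V_A = Z_AB = 100.4 + j3.125 Ω = 100.4∠1.8° Ω.
Step 4 — Source phasor: V = 10∠-90.0° V = 0 - j10 V.
Step 5 — Ohm's law: I = V / Z_total = (0 - j10) / (100.4 + j3.125) = -0.0031 - j0.09955 A.
Step 6 — Convert to polar: |I| = 0.0996 A, ∠I = -91.8°.

I = 0.0996∠-91.8° A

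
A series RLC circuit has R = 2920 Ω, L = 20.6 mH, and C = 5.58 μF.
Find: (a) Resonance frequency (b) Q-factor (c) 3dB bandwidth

Step 1 — Resonance condition Im(Z)=0 gives ω₀ = 1/√(LC).
Step 2 — ω₀ = 1/√(0.0206·5.58e-06) = 2950 rad/s.
Step 3 — f₀ = ω₀/(2π) = 469.4 Hz.
Step 4 — Series Q: Q = ω₀L/R = 2950·0.0206/2920 = 0.02081.
Step 5 — 3dB bandwidth: Δω = ω₀/Q = 1.417e+05 rad/s; BW = Δω/(2π) = 2.256e+04 Hz.

(a) f₀ = 469.4 Hz  (b) Q = 0.02081  (c) BW = 2.256e+04 Hz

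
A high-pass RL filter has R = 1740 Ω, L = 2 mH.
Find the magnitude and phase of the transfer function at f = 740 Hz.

Step 1 — Angular frequency: ω = 2π·740 = 4650 rad/s.
Step 2 — Transfer function: H(jω) = jωL/(R + jωL).
Step 3 — Numerator jωL = j·9.299; denominator R + jωL = 1740 + j9.299.
Step 4 — H = 2.856e-05 + j0.005344.
Step 5 — Magnitude: |H| = 0.005344 (-45.4 dB); phase: φ = 89.7°.

|H| = 0.005344 (-45.4 dB), φ = 89.7°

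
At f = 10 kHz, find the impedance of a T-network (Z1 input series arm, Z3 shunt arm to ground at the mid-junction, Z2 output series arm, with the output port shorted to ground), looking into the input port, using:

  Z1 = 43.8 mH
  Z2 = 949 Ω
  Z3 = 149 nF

Step 1 — Angular frequency: ω = 2π·f = 2π·1e+04 = 6.283e+04 rad/s.
Step 2 — Component impedances:
  Z1: Z = jωL = j·6.283e+04·0.0438 = 0 + j2752 Ω
  Z2: Z = R = 949 Ω
  Z3: Z = 1/(jωC) = -j/(ω·C) = 0 - j106.8 Ω
Step 3 — With the output port shorted to ground, the output series arm Z2 runs from the junction to ground; the shunt arm Z3 also runs from the junction to ground. They appear in parallel: Z3 || Z2 = 11.87 - j105.5 Ω.
Step 4 — Series with input arm Z1: Z_in = Z1 + (Z3 || Z2) = 11.87 + j2647 Ω = 2647∠89.7° Ω.

Z = 11.87 + j2647 Ω = 2647∠89.7° Ω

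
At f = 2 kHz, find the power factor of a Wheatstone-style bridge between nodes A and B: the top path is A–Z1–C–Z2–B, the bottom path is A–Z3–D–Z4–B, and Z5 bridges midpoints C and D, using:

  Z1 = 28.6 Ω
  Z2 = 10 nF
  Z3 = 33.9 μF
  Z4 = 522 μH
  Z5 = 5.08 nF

Step 1 — Angular frequency: ω = 2π·f = 2π·2000 = 1.257e+04 rad/s.
Step 2 — Component impedances:
  Z1: Z = R = 28.6 Ω
  Z2: Z = 1/(jωC) = -j/(ω·C) = 0 - j7958 Ω
  Z3: Z = 1/(jωC) = -j/(ω·C) = 0 - j2.347 Ω
  Z4: Z = jωL = j·1.257e+04·0.000522 = 0 + j6.56 Ω
  Z5: Z = 1/(jωC) = -j/(ω·C) = 0 - j1.566e+04 Ω
Step 3 — Bridge requires nodal analysis (the Z5 bridge couples midpoints C and D, so the two paths cannot be reduced to a simple series/parallel combination). Setting node B to ground and injecting 1 A at node A, the 3-node admittance system at A, C, D solves to V_A = Z_AB = 4.124e-06 + j4.215 Ω = 4.215∠90.0° Ω.
Step 4 — Power factor: PF = cos(φ) = Re(Z)/|Z| = 4.1241e-06/4.2148 = 9.785e-07.
Step 5 — Type: Im(Z) = 4.215 ⇒ lagging (phase φ = 90.0°).

PF = 9.785e-07 (lagging, φ = 90.0°)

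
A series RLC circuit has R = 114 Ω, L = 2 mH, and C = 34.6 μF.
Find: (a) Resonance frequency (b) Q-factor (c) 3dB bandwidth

Step 1 — Resonance: ω₀ = 1/√(LC) = 1/√(0.002·3.46e-05) = 3801 rad/s.
Step 2 — f₀ = ω₀/(2π) = 605 Hz.
Step 3 — Series Q: Q = ω₀L/R = 3801·0.002/114 = 0.06669.
Step 4 — Bandwidth: Δω = ω₀/Q = 5.7e+04 rad/s; BW = Δω/(2π) = 9072 Hz.

(a) f₀ = 605 Hz  (b) Q = 0.06669  (c) BW = 9072 Hz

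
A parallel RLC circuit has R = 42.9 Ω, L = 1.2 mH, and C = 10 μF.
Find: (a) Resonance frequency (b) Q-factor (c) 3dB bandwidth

Step 1 — Resonance: ω₀ = 1/√(LC) = 1/√(0.0012·1e-05) = 9129 rad/s.
Step 2 — f₀ = ω₀/(2π) = 1453 Hz.
Step 3 — Parallel Q: Q = R/(ω₀L) = 42.9/(9129·0.0012) = 3.916.
Step 4 — Bandwidth: Δω = ω₀/Q = 2331 rad/s; BW = Δω/(2π) = 371 Hz.

(a) f₀ = 1453 Hz  (b) Q = 3.916  (c) BW = 371 Hz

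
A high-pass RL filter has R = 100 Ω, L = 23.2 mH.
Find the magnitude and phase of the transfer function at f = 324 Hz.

Step 1 — Angular frequency: ω = 2π·324 = 2036 rad/s.
Step 2 — Transfer function: H(jω) = jωL/(R + jωL).
Step 3 — Numerator jωL = j·47.23; denominator R + jωL = 100 + j47.23.
Step 4 — H = 0.1824 + j0.3862.
Step 5 — Magnitude: |H| = 0.4271 (-7.4 dB); phase: φ = 64.7°.

|H| = 0.4271 (-7.4 dB), φ = 64.7°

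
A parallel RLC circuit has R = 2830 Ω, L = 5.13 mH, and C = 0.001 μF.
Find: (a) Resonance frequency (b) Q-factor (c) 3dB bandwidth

Step 1 — Resonance: ω₀ = 1/√(LC) = 1/√(0.00513·1e-09) = 4.415e+05 rad/s.
Step 2 — f₀ = ω₀/(2π) = 7.027e+04 Hz.
Step 3 — Parallel Q: Q = R/(ω₀L) = 2830/(4.415e+05·0.00513) = 1.249.
Step 4 — Bandwidth: Δω = ω₀/Q = 3.534e+05 rad/s; BW = Δω/(2π) = 5.624e+04 Hz.

(a) f₀ = 7.027e+04 Hz  (b) Q = 1.249  (c) BW = 5.624e+04 Hz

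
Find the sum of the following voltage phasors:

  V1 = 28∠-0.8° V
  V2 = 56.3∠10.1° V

Step 1 — Convert each phasor to rectangular form:
  V1 = 28·(cos(-0.8°) + j·sin(-0.8°)) = 28 - j0.3909 V
  V2 = 56.3·(cos(10.1°) + j·sin(10.1°)) = 55.43 + j9.873 V
Step 2 — Sum components: V_total = 83.42 + j9.482 V.
Step 3 — Convert to polar: |V_total| = 83.96 V, ∠V_total = 6.5°.

V_total = 83.96∠6.5° V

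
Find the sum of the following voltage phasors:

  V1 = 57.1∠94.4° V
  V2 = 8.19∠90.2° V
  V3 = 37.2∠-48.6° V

Step 1 — Convert each phasor to rectangular form:
  V1 = 57.1·(cos(94.4°) + j·sin(94.4°)) = -4.381 + j56.93 V
  V2 = 8.19·(cos(90.2°) + j·sin(90.2°)) = -0.02859 + j8.19 V
  V3 = 37.2·(cos(-48.6°) + j·sin(-48.6°)) = 24.6 - j27.9 V
Step 2 — Sum components: V_total = 20.19 + j37.22 V.
Step 3 — Convert to polar: |V_total| = 42.34 V, ∠V_total = 61.5°.

V_total = 42.34∠61.5° V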